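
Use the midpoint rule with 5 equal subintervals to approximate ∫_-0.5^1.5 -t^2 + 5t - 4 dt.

-4.14

Δt = (1.5 − (-0.5))/5 = 0.4.
Midpoints: -0.3, 0.1, 0.5, 0.9, 1.3.
f(-0.3) = -5.59, f(0.1) = -3.51, f(0.5) = -1.75, f(0.9) = -0.31, f(1.3) = 0.81.
Sum = Δt · [f(-0.3) + f(0.1) + f(0.5) + f(0.9) + f(1.3)].
Sum = -4.14.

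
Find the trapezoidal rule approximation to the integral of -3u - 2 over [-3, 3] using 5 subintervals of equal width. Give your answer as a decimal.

Δu = (3 − (-3))/5 = 1.2.
f(-3) = 7, f(-1.8) = 3.4, f(-0.6) = -0.2, f(0.6) = -3.8, f(1.8) = -7.4, f(3) = -11.
T_5 = (Δu/2)·[f(u_0) + 2f(u_1) + ... + 2f(u_{4}) + f(u_5)].
Sum = -12.

-12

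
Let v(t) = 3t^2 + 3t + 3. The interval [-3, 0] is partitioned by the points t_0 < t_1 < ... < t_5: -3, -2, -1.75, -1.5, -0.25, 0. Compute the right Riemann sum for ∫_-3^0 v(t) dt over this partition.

15.84375

Subinterval widths: 1, 0.25, 0.25, 1.25, 0.25.
Right endpoints: -2, -1.75, -1.5, -0.25, 0.
v(-2) = 9, v(-1.75) = 6.9375, v(-1.5) = 5.25, v(-0.25) = 2.4375, v(0) = 3.
Sum = Σ Δt_i · v(t_i).
Sum = 15.84375.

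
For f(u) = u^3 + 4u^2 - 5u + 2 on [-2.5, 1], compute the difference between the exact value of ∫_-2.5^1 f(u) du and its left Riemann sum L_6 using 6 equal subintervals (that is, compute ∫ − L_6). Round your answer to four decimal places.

Exact integral: ∫_-2.5^1 f(u) du ≈ 32.776042.
L_6 ≈ 39.503617.
Error ≈ 32.776042 − 39.503617 ≈ -6.7276.

-6.7276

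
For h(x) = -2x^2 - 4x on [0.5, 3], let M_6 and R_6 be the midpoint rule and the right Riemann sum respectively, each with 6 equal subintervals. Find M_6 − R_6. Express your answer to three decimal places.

M_6 ≈ -35.34433.
R_6 ≈ -41.29051.
M_6 − R_6 ≈ 5.946.

5.946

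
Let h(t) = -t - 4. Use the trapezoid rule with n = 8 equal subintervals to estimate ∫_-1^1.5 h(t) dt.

-10.625

Δt = (1.5 − (-1))/8 = 0.3125.
h(-1) = -3, h(-0.6875) = -3.3125, h(-0.375) = -3.625, h(-0.0625) = -3.9375, h(0.25) = -4.25, h(0.5625) = -4.5625, h(0.875) = -4.875, h(1.1875) = -5.1875, h(1.5) = -5.5.
T_8 = (Δt/2)·[h(t_0) + 2h(t_1) + ... + 2h(t_{7}) + h(t_8)].
Sum = -10.625.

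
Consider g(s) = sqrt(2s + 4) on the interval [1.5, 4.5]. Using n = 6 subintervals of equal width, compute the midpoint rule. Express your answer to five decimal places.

9.45168

Δs = (4.5 − 1.5)/6 = 0.5.
Midpoints: 1.75, 2.25, 2.75, 3.25, 3.75, 4.25.
g(1.75) ≈ 2.73861, g(2.25) ≈ 2.91548, g(2.75) ≈ 3.08221, g(3.25) ≈ 3.24037, g(3.75) ≈ 3.39116, g(4.25) ≈ 3.53553.
Sum = Δs · [g(1.75) + g(2.25) + g(2.75) + ...].
Sum ≈ 9.45168.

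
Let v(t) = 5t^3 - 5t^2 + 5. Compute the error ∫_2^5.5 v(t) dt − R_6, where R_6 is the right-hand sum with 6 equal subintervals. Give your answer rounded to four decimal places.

-202.8552

Exact integral: ∫_2^5.5 v(t) dt ≈ 877.369792.
R_6 ≈ 1080.224971.
Error ≈ 877.369792 − 1080.224971 ≈ -202.8552.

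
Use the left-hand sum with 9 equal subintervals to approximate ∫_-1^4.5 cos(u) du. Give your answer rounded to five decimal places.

Δu = (4.5 − (-1))/9 = 11/18.
Left endpoints: -1, -7/18, 2/9, 5/6, 13/9, 37/18, 8/3, 59/18, 35/9.
f(-1) ≈ 0.54030, f(-7/18) ≈ 0.92533, f(2/9) ≈ 0.97541, f(5/6) ≈ 0.67241, f(13/9) ≈ 0.12602, f(37/18) ≈ -0.46600, f(8/3) ≈ -0.88933, f(59/18) ≈ -0.99074, f(35/9) ≈ -0.73353.
Sum = Δu · [f(-1) + f(-7/18) + f(2/9) + ...].
Sum ≈ 0.09770.

0.09770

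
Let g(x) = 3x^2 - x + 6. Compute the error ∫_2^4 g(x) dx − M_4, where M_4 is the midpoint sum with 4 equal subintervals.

0.125

Exact integral: ∫_2^4 g(x) dx = 62.
M_4 = 61.875.
Error = 62 − 61.875 = 0.125.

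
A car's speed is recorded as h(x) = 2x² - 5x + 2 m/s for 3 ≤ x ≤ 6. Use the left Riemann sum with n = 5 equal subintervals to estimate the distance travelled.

53.16

Δx = (6 − 3)/5 = 0.6.
Left endpoints: 3, 3.6, 4.2, 4.8, 5.4.
h(3) = 5, h(3.6) = 9.92, h(4.2) = 16.28, h(4.8) = 24.08, h(5.4) = 33.32.
Sum = Δx · [h(3) + h(3.6) + h(4.2) + h(4.8) + h(5.4)].
Sum = 53.16.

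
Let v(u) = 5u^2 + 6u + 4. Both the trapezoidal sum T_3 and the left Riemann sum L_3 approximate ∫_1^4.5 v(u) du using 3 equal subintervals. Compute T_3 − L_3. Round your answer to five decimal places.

T_3 ≈ 225.9282407.
L_3 ≈ 157.5324074.
T_3 − L_3 ≈ 68.39583.

68.39583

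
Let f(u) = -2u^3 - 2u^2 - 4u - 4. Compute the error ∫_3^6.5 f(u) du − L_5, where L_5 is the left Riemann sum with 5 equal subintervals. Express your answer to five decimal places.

-192.79458

Exact integral: ∫_3^6.5 f(u) du ≈ -1097.6145833.
L_5 = -904.82.
Error ≈ -1097.6145833 − (-904.82) ≈ -192.79458.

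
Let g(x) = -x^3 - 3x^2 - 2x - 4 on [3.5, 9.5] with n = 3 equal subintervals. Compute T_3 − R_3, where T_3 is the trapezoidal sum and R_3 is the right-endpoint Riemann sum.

1060.5

T_3 = -3005.25.
R_3 = -4065.75.
T_3 − R_3 = 1060.5.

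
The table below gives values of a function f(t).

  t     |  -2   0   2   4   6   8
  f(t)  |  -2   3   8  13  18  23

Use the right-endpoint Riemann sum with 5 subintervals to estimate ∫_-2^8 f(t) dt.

Δt = 2.
Sum = 2·[3 + 8 + 13 + 18 + 23] = 130.

130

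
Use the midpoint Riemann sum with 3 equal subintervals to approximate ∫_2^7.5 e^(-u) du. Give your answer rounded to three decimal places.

Δu = (7.5 − 2)/3 = 11/6.
Midpoints: 35/12, 4.75, 79/12.
f(35/12) ≈ 0.054, f(4.75) ≈ 0.009, f(79/12) ≈ 0.001.
Sum = Δu · [f(35/12) + f(4.75) + f(79/12)].
Sum ≈ 0.118.

0.118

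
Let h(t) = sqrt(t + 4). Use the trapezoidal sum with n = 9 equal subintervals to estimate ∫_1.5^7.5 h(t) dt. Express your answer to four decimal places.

Δt = (7.5 − 1.5)/9 = 2/3.
h(1.5) ≈ 2.3452, h(13/6) ≈ 2.4833, h(17/6) ≈ 2.6141, h(3.5) ≈ 2.7386, h(25/6) ≈ 2.8577, h(29/6) ≈ 2.9721, h(5.5) ≈ 3.0822, h(37/6) ≈ 3.1885, h(41/6) ≈ 3.2914, h(7.5) ≈ 3.3912.
T_9 = (Δt/2)·[h(t_0) + 2h(t_1) + ... + 2h(t_{8}) + h(t_9)].
Sum ≈ 17.3974.

17.3974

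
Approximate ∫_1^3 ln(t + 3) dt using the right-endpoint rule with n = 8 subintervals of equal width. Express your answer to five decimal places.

Δt = (3 − 1)/8 = 0.25.
Right endpoints: 1.25, 1.5, 1.75, 2, 2.25, 2.5, 2.75, 3.
f(1.25) ≈ 1.44692, f(1.5) ≈ 1.50408, f(1.75) ≈ 1.55814, f(2) ≈ 1.60944, f(2.25) ≈ 1.65823, f(2.5) ≈ 1.70475, f(2.75) ≈ 1.74920, f(3) ≈ 1.79176.
Sum = Δt · [f(1.25) + f(1.5) + f(1.75) + ...].
Sum ≈ 3.25563.

3.25563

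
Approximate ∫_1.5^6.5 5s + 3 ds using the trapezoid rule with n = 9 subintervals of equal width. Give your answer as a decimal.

Δs = (6.5 − 1.5)/9 = 5/9.
f(1.5) = 10.5, f(37/18) = 239/18, f(47/18) = 289/18, f(19/6) = 113/6, f(67/18) = 389/18, f(77/18) = 439/18, f(29/6) = 163/6, f(97/18) = 539/18, f(107/18) = 589/18, f(6.5) = 35.5.
T_9 = (Δs/2)·[f(s_0) + 2f(s_1) + ... + 2f(s_{8}) + f(s_9)].
Sum = 115.

115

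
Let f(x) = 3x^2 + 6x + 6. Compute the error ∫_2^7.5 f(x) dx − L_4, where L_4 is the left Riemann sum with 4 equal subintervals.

125.25390625

Exact integral: ∫_2^7.5 f(x) dx = 603.625.
L_4 = 478.37109375.
Error = 603.625 − 478.37109375 = 125.25390625.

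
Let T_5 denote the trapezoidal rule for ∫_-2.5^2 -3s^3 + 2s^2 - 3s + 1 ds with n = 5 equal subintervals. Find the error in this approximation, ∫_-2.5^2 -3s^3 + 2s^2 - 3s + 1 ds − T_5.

Exact integral: ∫_-2.5^2 f(s) ds = 40.921875.
T_5 = 43.50375.
Error = 40.921875 − 43.50375 = -2.581875.

-2.581875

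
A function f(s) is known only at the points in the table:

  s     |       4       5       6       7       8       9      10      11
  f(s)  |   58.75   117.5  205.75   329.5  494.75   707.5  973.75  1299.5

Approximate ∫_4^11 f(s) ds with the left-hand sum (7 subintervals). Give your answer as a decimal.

2887.5

Δs = 1.
Sum = 1·[58.75 + 117.5 + 205.75 + 329.5 + 494.75 + 707.5 + 973.75] = 2887.5.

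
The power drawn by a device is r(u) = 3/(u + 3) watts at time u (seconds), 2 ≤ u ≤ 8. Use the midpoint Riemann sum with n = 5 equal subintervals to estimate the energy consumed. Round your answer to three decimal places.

2.360

Δu = (8 − 2)/5 = 1.2.
Midpoints: 2.6, 3.8, 5, 6.2, 7.4.
r(2.6) = 15/28, r(3.8) = 15/34, r(5) = 0.375, r(6.2) = 15/46, r(7.4) = 15/52.
Sum = Δu · [r(2.6) + r(3.8) + r(5) + r(6.2) + r(7.4)].
Sum ≈ 2.360.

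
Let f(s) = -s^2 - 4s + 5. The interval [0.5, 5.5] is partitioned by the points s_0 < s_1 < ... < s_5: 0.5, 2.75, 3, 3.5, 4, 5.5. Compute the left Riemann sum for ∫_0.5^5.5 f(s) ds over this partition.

Subinterval widths: 2.25, 0.25, 0.5, 0.5, 1.5.
Left endpoints: 0.5, 2.75, 3, 3.5, 4.
f(0.5) = 2.75, f(2.75) = -13.5625, f(3) = -16, f(3.5) = -21.25, f(4) = -27.
Sum = Σ Δs_i · f(s_i).
Sum = -56.328125.

-56.328125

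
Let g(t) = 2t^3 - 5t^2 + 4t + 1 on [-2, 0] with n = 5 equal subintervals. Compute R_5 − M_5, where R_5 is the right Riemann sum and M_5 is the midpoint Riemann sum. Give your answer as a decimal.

R_5 = -19.12.
M_5 = -27.04.
R_5 − M_5 = 7.92.

7.92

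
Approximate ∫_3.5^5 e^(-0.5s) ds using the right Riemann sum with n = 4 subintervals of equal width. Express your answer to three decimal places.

0.167

Δs = (5 − 3.5)/4 = 0.375.
Right endpoints: 3.875, 4.25, 4.625, 5.
f(3.875) ≈ 0.144, f(4.25) ≈ 0.119, f(4.625) ≈ 0.099, f(5) ≈ 0.082.
Sum = Δs · [f(3.875) + f(4.25) + f(4.625) + f(5)].
Sum ≈ 0.167.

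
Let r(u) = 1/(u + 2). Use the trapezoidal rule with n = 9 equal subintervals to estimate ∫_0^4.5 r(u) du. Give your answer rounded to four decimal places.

Δu = (4.5 − 0)/9 = 0.5.
r(0) = 0.5, r(0.5) = 0.4, r(1) = 1/3, r(1.5) = 2/7, r(2) = 0.25, r(2.5) = 2/9, r(3) = 0.2, r(3.5) = 2/11, r(4) = 1/6, r(4.5) = 2/13.
T_9 = (Δu/2)·[r(u_0) + 2r(u_1) + ... + 2r(u_{8}) + r(u_9)].
Sum ≈ 1.1833.

1.1833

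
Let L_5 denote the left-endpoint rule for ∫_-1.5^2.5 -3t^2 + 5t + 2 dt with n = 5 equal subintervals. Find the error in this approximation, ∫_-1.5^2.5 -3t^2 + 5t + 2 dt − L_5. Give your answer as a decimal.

Exact integral: ∫_-1.5^2.5 f(t) dt = -1.
L_5 = -5.48.
Error = -1 − (-5.48) = 4.48.

4.48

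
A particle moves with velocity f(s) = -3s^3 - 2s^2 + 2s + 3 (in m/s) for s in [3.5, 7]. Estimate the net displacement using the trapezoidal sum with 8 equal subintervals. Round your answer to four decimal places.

Δs = (7 − 3.5)/8 = 0.4375.
f(3.5) = -143.125, f(3.9375) = -832605/4096, f(4.375) = -142209/512, f(4.8125) = -1507615/4096, f(5.25) = -475.734375, f(5.6875) = -2466825/4096, f(6.125) = -383555/512, f(6.5625) = -3759627/4096, f(7) = -1110.
T_8 = (Δs/2)·[f(s_0) + 2f(s_1) + ... + 2f(s_{7}) + f(s_8)].
Sum ≈ -1846.5354.

-1846.5354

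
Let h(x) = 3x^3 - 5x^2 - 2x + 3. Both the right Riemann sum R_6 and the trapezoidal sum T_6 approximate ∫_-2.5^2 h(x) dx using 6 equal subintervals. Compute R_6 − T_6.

R_6 = -16.55859375.
T_6 = -43.98046875.
R_6 − T_6 = 27.421875.

27.421875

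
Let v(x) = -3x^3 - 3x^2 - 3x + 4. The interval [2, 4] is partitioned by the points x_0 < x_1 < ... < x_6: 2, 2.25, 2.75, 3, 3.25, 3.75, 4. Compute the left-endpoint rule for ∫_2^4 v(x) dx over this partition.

Subinterval widths: 0.25, 0.5, 0.25, 0.25, 0.5, 0.25.
Left endpoints: 2, 2.25, 2.75, 3, 3.25, 3.75.
v(2) = -38, v(2.25) = -52.109375, v(2.75) = -89.328125, v(3) = -113, v(3.25) = -140.421875, v(3.75) = -207.640625.
Sum = Σ Δx_i · v(x_i).
Sum = -208.2578125.

-208.2578125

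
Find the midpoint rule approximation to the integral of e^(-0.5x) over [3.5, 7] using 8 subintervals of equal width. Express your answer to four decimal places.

Δx = (7 − 3.5)/8 = 0.4375.
Midpoints: 3.71875, 4.15625, 4.59375, 5.03125, 5.46875, 5.90625, 6.34375, 6.78125.
f(3.71875) ≈ 0.1558, f(4.15625) ≈ 0.1252, f(4.59375) ≈ 0.1006, f(5.03125) ≈ 0.0808, f(5.46875) ≈ 0.0649, f(5.90625) ≈ 0.0522, f(6.34375) ≈ 0.0419, f(6.78125) ≈ 0.0337.
Sum = Δx · [f(3.71875) + f(4.15625) + f(4.59375) + ...].
Sum ≈ 0.2866.

0.2866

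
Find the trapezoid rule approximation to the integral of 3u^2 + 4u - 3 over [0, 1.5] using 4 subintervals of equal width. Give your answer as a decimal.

3.48046875

Δu = (1.5 − 0)/4 = 0.375.
f(0) = -3, f(0.375) = -1.078125, f(0.75) = 1.6875, f(1.125) = 5.296875, f(1.5) = 9.75.
T_4 = (Δu/2)·[f(u_0) + 2f(u_1) + 2f(u_2) + 2f(u_3) + f(u_4)].
Sum = 3.48046875.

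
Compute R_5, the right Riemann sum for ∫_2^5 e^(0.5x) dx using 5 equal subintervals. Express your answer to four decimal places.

Δx = (5 − 2)/5 = 0.6.
Right endpoints: 2.6, 3.2, 3.8, 4.4, 5.
f(2.6) ≈ 3.6693, f(3.2) ≈ 4.9530, f(3.8) ≈ 6.6859, f(4.4) ≈ 9.0250, f(5) ≈ 12.1825.
Sum = Δx · [f(2.6) + f(3.2) + f(3.8) + f(4.4) + f(5)].
Sum ≈ 21.9094.

21.9094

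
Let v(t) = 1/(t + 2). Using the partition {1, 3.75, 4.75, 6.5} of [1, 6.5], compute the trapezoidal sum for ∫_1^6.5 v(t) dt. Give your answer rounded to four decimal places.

Subinterval widths: 2.75, 1, 1.75.
v(1) = 1/3, v(3.75) = 4/23, v(4.75) = 4/27, v(6.5) = 2/17.
On each subinterval the trapezoid contributes (Δt_i/2)·[v(t_{i-1}) + v(t_i)].
Sum ≈ 1.0911.

1.0911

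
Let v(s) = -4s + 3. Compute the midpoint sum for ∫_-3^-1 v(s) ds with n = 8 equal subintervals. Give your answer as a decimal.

Δs = (-1 − (-3))/8 = 0.25.
Midpoints: -2.875, -2.625, -2.375, -2.125, -1.875, -1.625, -1.375, -1.125.
v(-2.875) = 14.5, v(-2.625) = 13.5, v(-2.375) = 12.5, v(-2.125) = 11.5, v(-1.875) = 10.5, v(-1.625) = 9.5, v(-1.375) = 8.5, v(-1.125) = 7.5.
Sum = Δs · [v(-2.875) + v(-2.625) + v(-2.375) + ...].
Sum = 22.

22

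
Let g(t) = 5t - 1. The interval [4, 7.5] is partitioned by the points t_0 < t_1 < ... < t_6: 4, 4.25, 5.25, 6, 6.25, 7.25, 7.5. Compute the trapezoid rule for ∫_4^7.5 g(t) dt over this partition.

Subinterval widths: 0.25, 1, 0.75, 0.25, 1, 0.25.
g(4) = 19, g(4.25) = 20.25, g(5.25) = 25.25, g(6) = 29, g(6.25) = 30.25, g(7.25) = 35.25, g(7.5) = 36.5.
On each subinterval the trapezoid contributes (Δt_i/2)·[g(t_{i-1}) + g(t_i)].
Sum = 97.125.

97.125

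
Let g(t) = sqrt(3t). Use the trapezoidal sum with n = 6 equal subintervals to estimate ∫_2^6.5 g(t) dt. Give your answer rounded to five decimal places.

Δt = (6.5 − 2)/6 = 0.75.
g(2) ≈ 2.44949, g(2.75) ≈ 2.87228, g(3.5) ≈ 3.24037, g(4.25) ≈ 3.57071, g(5) ≈ 3.87298, g(5.75) ≈ 4.15331, g(6.5) ≈ 4.41588.
T_6 = (Δt/2)·[g(t_0) + 2g(t_1) + ... + 2g(t_{5}) + g(t_6)].
Sum ≈ 15.85676.

15.85676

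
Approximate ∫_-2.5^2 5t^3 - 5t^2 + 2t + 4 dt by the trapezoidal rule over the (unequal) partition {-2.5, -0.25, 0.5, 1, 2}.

Subinterval widths: 2.25, 0.75, 0.5, 1.
f(-2.5) = -110.375, f(-0.25) = 3.109375, f(0.5) = 4.375, f(1) = 6, f(2) = 28.
On each subinterval the trapezoid contributes (Δt_i/2)·[f(t_{i-1}) + f(t_i)].
Sum = -98.2734375.

-98.2734375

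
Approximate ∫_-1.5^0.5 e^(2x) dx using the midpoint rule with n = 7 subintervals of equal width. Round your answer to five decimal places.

1.31627

Δx = (0.5 − (-1.5))/7 = 2/7.
Midpoints: -19/14, -15/14, -11/14, -0.5, -3/14, 1/14, 5/14.
f(-19/14) ≈ 0.06625, f(-15/14) ≈ 0.11732, f(-11/14) ≈ 0.20775, f(-0.5) ≈ 0.36788, f(-3/14) ≈ 0.65144, f(1/14) ≈ 1.15356, f(5/14) ≈ 2.04273.
Sum = Δx · [f(-19/14) + f(-15/14) + f(-11/14) + ...].
Sum ≈ 1.31627.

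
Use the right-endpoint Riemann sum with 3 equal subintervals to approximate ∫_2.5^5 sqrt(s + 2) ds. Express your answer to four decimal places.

6.1987

Δs = (5 − 2.5)/3 = 5/6.
Right endpoints: 10/3, 25/6, 5.
f(10/3) ≈ 2.3094, f(25/6) ≈ 2.4833, f(5) ≈ 2.6458.
Sum = Δs · [f(10/3) + f(25/6) + f(5)].
Sum ≈ 6.1987.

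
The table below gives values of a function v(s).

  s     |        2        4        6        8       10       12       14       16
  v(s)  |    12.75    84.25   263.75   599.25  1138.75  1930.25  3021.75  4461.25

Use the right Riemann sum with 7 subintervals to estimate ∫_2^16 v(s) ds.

22998.5

Δs = 2.
Sum = 2·[84.25 + 263.75 + 599.25 + 1138.75 + 1930.25 + 3021.75 + 4461.25] = 22998.5.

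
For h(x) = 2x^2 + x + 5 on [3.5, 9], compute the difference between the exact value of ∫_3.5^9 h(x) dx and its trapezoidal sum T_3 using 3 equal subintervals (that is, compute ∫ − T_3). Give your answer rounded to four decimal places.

-6.1620

Exact integral: ∫_3.5^9 h(x) dx ≈ 519.291667.
T_3 ≈ 525.453704.
Error ≈ 519.291667 − 525.453704 ≈ -6.1620.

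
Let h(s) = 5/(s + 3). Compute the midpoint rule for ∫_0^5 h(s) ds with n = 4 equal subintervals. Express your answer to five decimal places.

Δs = (5 − 0)/4 = 1.25.
Midpoints: 0.625, 1.875, 3.125, 4.375.
h(0.625) = 40/29, h(1.875) = 40/39, h(3.125) = 40/49, h(4.375) = 40/59.
Sum = Δs · [h(0.625) + h(1.875) + h(3.125) + h(4.375)].
Sum ≈ 4.87406.

4.87406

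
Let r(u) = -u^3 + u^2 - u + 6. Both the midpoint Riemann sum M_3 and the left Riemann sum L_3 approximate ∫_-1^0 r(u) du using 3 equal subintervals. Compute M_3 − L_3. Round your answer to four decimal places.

-0.5694

M_3 ≈ 7.060185.
L_3 ≈ 7.629630.
M_3 − L_3 ≈ -0.5694.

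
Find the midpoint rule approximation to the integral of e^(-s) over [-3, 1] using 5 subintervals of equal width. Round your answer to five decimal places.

19.20151

Δs = (1 − (-3))/5 = 0.8.
Midpoints: -2.6, -1.8, -1, -0.2, 0.6.
f(-2.6) ≈ 13.46374, f(-1.8) ≈ 6.04965, f(-1) ≈ 2.71828, f(-0.2) ≈ 1.22140, f(0.6) ≈ 0.54881.
Sum = Δs · [f(-2.6) + f(-1.8) + f(-1) + f(-0.2) + f(0.6)].
Sum ≈ 19.20151.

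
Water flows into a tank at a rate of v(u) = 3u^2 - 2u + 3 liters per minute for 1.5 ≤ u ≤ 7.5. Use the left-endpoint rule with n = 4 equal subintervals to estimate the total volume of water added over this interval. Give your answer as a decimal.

Δu = (7.5 − 1.5)/4 = 1.5.
Left endpoints: 1.5, 3, 4.5, 6.
v(1.5) = 6.75, v(3) = 24, v(4.5) = 54.75, v(6) = 99.
Sum = Δu · [v(1.5) + v(3) + v(4.5) + v(6)].
Sum = 276.75.

276.75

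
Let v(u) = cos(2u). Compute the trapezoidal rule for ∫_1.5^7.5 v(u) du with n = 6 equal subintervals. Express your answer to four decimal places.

Δu = (7.5 − 1.5)/6 = 1.
v(1.5) ≈ -0.9900, v(2.5) ≈ 0.2837, v(3.5) ≈ 0.7539, v(4.5) ≈ -0.9111, v(5.5) ≈ 0.0044, v(6.5) ≈ 0.9074, v(7.5) ≈ -0.7597.
T_6 = (Δu/2)·[v(u_0) + 2v(u_1) + ... + 2v(u_{5}) + v(u_6)].
Sum ≈ 0.1635.

0.1635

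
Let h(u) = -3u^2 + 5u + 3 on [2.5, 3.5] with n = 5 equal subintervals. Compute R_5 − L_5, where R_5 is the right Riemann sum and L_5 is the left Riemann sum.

R_5 = -10.57.
L_5 = -7.97.
R_5 − L_5 = -2.6.

-2.6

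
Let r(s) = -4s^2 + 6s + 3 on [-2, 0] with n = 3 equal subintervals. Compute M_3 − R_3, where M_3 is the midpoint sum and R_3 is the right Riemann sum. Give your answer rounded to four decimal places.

M_3 ≈ -16.370370.
R_3 ≈ -7.925926.
M_3 − R_3 ≈ -8.4444.

-8.4444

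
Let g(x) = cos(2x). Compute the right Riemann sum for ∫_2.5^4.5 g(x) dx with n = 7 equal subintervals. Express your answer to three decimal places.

0.496

Δx = (4.5 − 2.5)/7 = 2/7.
Right endpoints: 39/14, 43/14, 47/14, 51/14, 55/14, 59/14, 4.5.
g(39/14) ≈ 0.757, g(43/14) ≈ 0.990, g(47/14) ≈ 0.909, g(51/14) ≈ 0.538, g(55/14) ≈ -0.003, g(59/14) ≈ -0.543, g(4.5) ≈ -0.911.
Sum = Δx · [g(39/14) + g(43/14) + g(47/14) + ...].
Sum ≈ 0.496.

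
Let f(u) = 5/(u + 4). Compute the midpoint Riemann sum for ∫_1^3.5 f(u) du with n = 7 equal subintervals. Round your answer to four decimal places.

Δu = (3.5 − 1)/7 = 5/14.
Midpoints: 33/28, 43/28, 53/28, 2.25, 73/28, 83/28, 93/28.
f(33/28) = 28/29, f(43/28) = 28/31, f(53/28) = 28/33, f(2.25) = 0.8, f(73/28) = 28/37, f(83/28) = 28/39, f(93/28) = 28/41.
Sum = Δu · [f(33/28) + f(43/28) + f(53/28) + ...].
Sum ≈ 2.0267.

2.0267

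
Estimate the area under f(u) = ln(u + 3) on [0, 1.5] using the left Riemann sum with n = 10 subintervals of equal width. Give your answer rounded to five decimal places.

1.94189

Δu = (1.5 − 0)/10 = 0.15.
Left endpoints: 0, 0.15, 0.3, 0.45, 0.6, 0.75, 0.9, 1.05, 1.2, 1.35.
f(0) ≈ 1.09861, f(0.15) ≈ 1.14740, f(0.3) ≈ 1.19392, f(0.45) ≈ 1.23837, f(0.6) ≈ 1.28093, f(0.75) ≈ 1.32176, f(0.9) ≈ 1.36098, f(1.05) ≈ 1.39872, f(1.2) ≈ 1.43508, f(1.35) ≈ 1.47018.
Sum = Δu · [f(0) + f(0.15) + f(0.3) + ...].
Sum ≈ 1.94189.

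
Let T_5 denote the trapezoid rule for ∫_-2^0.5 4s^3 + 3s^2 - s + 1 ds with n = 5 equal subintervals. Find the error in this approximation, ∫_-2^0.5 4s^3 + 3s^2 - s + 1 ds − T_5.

0.625

Exact integral: ∫_-2^0.5 f(s) ds = -3.4375.
T_5 = -4.0625.
Error = -3.4375 − (-4.0625) = 0.625.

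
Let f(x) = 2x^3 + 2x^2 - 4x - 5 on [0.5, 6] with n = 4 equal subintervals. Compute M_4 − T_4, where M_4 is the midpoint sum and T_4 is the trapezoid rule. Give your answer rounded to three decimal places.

-55.892

M_4 ≈ 674.25488.
T_4 ≈ 730.14648.
M_4 − T_4 ≈ -55.892.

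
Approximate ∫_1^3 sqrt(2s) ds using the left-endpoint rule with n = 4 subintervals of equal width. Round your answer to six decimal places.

3.691166

Δs = (3 − 1)/4 = 0.5.
Left endpoints: 1, 1.5, 2, 2.5.
f(1) ≈ 1.414214, f(1.5) ≈ 1.732051, f(2) ≈ 2.000000, f(2.5) ≈ 2.236068.
Sum = Δs · [f(1) + f(1.5) + f(2) + f(2.5)].
Sum ≈ 3.691166.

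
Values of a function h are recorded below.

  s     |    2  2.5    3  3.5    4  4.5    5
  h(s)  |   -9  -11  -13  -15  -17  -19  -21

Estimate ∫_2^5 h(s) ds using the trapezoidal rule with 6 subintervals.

Δs = 0.5.
T_6 = (0.5/2)·[(-9) + 2·(-11) + 2·(-13) + 2·(-15) + 2·(-17) + 2·(-19) + (-21)] = -45.

-45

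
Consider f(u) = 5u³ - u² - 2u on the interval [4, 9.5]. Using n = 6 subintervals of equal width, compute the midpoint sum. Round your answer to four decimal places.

Δu = (9.5 − 4)/6 = 11/12.
Midpoints: 107/24, 5.375, 151/24, 173/24, 8.125, 217/24.
f(107/24) = 5727175/13824, f(5.375) = 377239/512, f(151/24) = 16493579/13824, f(173/24) = 24970993/13824, f(8.125) = 1331005/512, f(217/24) = 49711445/13824.
Sum = Δu · [f(107/24) + f(5.375) + f(151/24) + ...].
Sum ≈ 9484.0108.

9484.0108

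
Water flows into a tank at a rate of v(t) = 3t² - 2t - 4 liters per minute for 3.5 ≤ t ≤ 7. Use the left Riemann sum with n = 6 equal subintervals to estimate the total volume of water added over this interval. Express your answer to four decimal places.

Δt = (7 − 3.5)/6 = 7/12.
Left endpoints: 3.5, 49/12, 14/3, 5.25, 35/6, 77/12.
v(3.5) = 25.75, v(49/12) = 1817/48, v(14/3) = 52, v(5.25) = 68.1875, v(35/6) = 1037/12, v(77/12) = 106.6875.
Sum = Δt · [v(3.5) + v(49/12) + v(14/3) + ...].
Sum ≈ 219.8559.

219.8559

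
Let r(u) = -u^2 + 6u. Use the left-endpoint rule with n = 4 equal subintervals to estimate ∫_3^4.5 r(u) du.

12.76171875

Δu = (4.5 − 3)/4 = 0.375.
Left endpoints: 3, 3.375, 3.75, 4.125.
r(3) = 9, r(3.375) = 8.859375, r(3.75) = 8.4375, r(4.125) = 7.734375.
Sum = Δu · [r(3) + r(3.375) + r(3.75) + r(4.125)].
Sum = 12.76171875.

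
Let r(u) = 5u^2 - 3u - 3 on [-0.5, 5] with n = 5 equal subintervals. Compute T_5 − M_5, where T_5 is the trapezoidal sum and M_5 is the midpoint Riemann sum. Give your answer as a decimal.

8.31875

T_5 = 160.4625.
M_5 = 152.14375.
T_5 − M_5 = 8.31875.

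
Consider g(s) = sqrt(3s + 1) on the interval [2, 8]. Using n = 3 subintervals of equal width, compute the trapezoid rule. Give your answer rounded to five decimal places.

Δs = (8 − 2)/3 = 2.
g(2) ≈ 2.64575, g(4) ≈ 3.60555, g(6) ≈ 4.35890, g(8) ≈ 5.00000.
T_3 = (Δs/2)·[g(s_0) + 2g(s_1) + 2g(s_2) + g(s_3)].
Sum ≈ 23.57465.

23.57465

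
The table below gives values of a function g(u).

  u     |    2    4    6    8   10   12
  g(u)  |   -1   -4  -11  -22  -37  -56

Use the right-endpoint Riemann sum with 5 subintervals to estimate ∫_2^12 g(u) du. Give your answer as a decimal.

Δu = 2.
Sum = 2·[(-4) + (-11) + (-22) + (-37) + (-56)] = -260.

-260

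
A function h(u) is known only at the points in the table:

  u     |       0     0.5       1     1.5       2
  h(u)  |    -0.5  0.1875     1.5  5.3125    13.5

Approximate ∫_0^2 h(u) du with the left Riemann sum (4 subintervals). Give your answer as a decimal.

Δu = 0.5.
Sum = 0.5·[(-0.5) + 0.1875 + 1.5 + 5.3125] = 3.25.

3.25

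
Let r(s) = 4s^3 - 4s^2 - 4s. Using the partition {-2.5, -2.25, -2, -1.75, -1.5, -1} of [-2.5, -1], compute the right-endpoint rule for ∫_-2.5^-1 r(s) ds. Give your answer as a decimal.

Subinterval widths: 0.25, 0.25, 0.25, 0.25, 0.5.
Right endpoints: -2.25, -2, -1.75, -1.5, -1.
r(-2.25) = -56.8125, r(-2) = -40, r(-1.75) = -26.6875, r(-1.5) = -16.5, r(-1) = -4.
Sum = Σ Δs_i · r(s_i).
Sum = -37.

-37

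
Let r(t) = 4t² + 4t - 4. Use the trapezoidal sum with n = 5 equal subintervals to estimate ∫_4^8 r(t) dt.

679.04

Δt = (8 − 4)/5 = 0.8.
r(4) = 76, r(4.8) = 107.36, r(5.6) = 143.84, r(6.4) = 185.44, r(7.2) = 232.16, r(8) = 284.
T_5 = (Δt/2)·[r(t_0) + 2r(t_1) + ... + 2r(t_{4}) + r(t_5)].
Sum = 679.04.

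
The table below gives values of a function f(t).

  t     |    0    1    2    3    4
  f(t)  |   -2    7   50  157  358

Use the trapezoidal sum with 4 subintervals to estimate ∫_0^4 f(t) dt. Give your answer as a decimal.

Δt = 1.
T_4 = (1/2)·[(-2) + 2·7 + 2·50 + 2·157 + 358] = 392.

392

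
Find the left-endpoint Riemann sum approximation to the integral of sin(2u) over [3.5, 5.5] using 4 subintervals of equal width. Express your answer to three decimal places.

0.757

Δu = (5.5 − 3.5)/4 = 0.5.
Left endpoints: 3.5, 4, 4.5, 5.
f(3.5) ≈ 0.657, f(4) ≈ 0.989, f(4.5) ≈ 0.412, f(5) ≈ -0.544.
Sum = Δu · [f(3.5) + f(4) + f(4.5) + f(5)].
Sum ≈ 0.757.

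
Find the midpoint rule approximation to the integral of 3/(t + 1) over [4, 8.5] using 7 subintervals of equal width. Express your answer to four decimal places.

1.9241

Δt = (8.5 − 4)/7 = 9/14.
Midpoints: 121/28, 139/28, 157/28, 6.25, 193/28, 211/28, 229/28.
f(121/28) = 84/149, f(139/28) = 84/167, f(157/28) = 84/185, f(6.25) = 12/29, f(193/28) = 84/221, f(211/28) = 84/239, f(229/28) = 84/257.
Sum = Δt · [f(121/28) + f(139/28) + f(157/28) + ...].
Sum ≈ 1.9241.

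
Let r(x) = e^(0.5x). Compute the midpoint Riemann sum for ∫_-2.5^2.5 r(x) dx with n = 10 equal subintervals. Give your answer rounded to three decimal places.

Δx = (2.5 − (-2.5))/10 = 0.5.
Midpoints: -2.25, -1.75, -1.25, -0.75, -0.25, 0.25, 0.75, 1.25, 1.75, 2.25.
r(-2.25) ≈ 0.325, r(-1.75) ≈ 0.417, r(-1.25) ≈ 0.535, r(-0.75) ≈ 0.687, r(-0.25) ≈ 0.882, r(0.25) ≈ 1.133, r(0.75) ≈ 1.455, r(1.25) ≈ 1.868, r(1.75) ≈ 2.399, r(2.25) ≈ 3.080.
Sum = Δx · [r(-2.25) + r(-1.75) + r(-1.25) + ...].
Sum ≈ 6.391.

6.391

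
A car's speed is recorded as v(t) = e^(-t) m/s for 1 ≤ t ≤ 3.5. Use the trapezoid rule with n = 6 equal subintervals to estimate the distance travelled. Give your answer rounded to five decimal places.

0.34255

Δt = (3.5 − 1)/6 = 5/12.
v(1) ≈ 0.36788, v(17/12) ≈ 0.24252, v(11/6) ≈ 0.15988, v(2.25) ≈ 0.10540, v(8/3) ≈ 0.06948, v(37/12) ≈ 0.04581, v(3.5) ≈ 0.03020.
T_6 = (Δt/2)·[v(t_0) + 2v(t_1) + ... + 2v(t_{5}) + v(t_6)].
Sum ≈ 0.34255.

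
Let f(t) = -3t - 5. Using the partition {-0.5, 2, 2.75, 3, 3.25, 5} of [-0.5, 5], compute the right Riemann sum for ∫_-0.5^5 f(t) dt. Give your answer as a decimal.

-79.625

Subinterval widths: 2.5, 0.75, 0.25, 0.25, 1.75.
Right endpoints: 2, 2.75, 3, 3.25, 5.
f(2) = -11, f(2.75) = -13.25, f(3) = -14, f(3.25) = -14.75, f(5) = -20.
Sum = Σ Δt_i · f(t_i).
Sum = -79.625.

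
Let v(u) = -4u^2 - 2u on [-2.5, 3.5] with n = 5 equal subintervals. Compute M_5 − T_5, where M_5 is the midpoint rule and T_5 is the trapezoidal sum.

M_5 = -81.12.
T_5 = -89.76.
M_5 − T_5 = 8.64.

8.64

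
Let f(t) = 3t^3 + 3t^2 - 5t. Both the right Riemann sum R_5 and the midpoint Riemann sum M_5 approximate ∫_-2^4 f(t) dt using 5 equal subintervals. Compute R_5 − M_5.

R_5 = 372.48.
M_5 = 213.36.
R_5 − M_5 = 159.12.

159.12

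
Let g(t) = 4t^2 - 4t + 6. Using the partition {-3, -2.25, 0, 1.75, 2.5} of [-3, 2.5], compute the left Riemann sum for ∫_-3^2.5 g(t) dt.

138.75

Subinterval widths: 0.75, 2.25, 1.75, 0.75.
Left endpoints: -3, -2.25, 0, 1.75.
g(-3) = 54, g(-2.25) = 35.25, g(0) = 6, g(1.75) = 11.25.
Sum = Σ Δt_i · g(t_i).
Sum = 138.75.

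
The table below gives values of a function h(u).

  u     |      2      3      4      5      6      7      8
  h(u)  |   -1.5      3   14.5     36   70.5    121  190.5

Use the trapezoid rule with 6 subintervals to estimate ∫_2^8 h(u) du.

339.5

Δu = 1.
T_6 = (1/2)·[(-1.5) + 2·3 + 2·14.5 + 2·36 + 2·70.5 + 2·121 + 190.5] = 339.5.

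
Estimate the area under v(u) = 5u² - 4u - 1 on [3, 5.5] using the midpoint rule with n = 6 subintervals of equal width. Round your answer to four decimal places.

Δu = (5.5 − 3)/6 = 5/12.
Midpoints: 77/24, 3.625, 97/24, 107/24, 4.875, 127/24.
v(77/24) = 21677/576, v(3.625) = 50.203125, v(97/24) = 37157/576, v(107/24) = 46397/576, v(4.875) = 98.328125, v(127/24) = 67877/576.
Sum = Δu · [v(77/24) + v(3.625) + v(97/24) + ...].
Sum ≈ 187.1108.

187.1108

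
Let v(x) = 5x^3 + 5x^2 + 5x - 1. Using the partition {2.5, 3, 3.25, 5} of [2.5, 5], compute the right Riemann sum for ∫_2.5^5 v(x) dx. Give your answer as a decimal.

1511.42578125

Subinterval widths: 0.5, 0.25, 1.75.
Right endpoints: 3, 3.25, 5.
v(3) = 194, v(3.25) = 239.703125, v(5) = 774.
Sum = Σ Δx_i · v(x_i).
Sum = 1511.42578125.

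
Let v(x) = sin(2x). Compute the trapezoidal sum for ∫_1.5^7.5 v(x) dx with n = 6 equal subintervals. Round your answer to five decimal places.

Δx = (7.5 − 1.5)/6 = 1.
v(1.5) ≈ 0.14112, v(2.5) ≈ -0.95892, v(3.5) ≈ 0.65699, v(4.5) ≈ 0.41212, v(5.5) ≈ -0.99999, v(6.5) ≈ 0.42017, v(7.5) ≈ 0.65029.
T_6 = (Δx/2)·[v(x_0) + 2v(x_1) + ... + 2v(x_{5}) + v(x_6)].
Sum ≈ -0.07394.

-0.07394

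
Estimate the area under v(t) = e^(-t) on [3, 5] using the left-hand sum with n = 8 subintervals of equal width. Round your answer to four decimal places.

Δt = (5 − 3)/8 = 0.25.
Left endpoints: 3, 3.25, 3.5, 3.75, 4, 4.25, 4.5, 4.75.
v(3) ≈ 0.0498, v(3.25) ≈ 0.0388, v(3.5) ≈ 0.0302, v(3.75) ≈ 0.0235, v(4) ≈ 0.0183, v(4.25) ≈ 0.0143, v(4.5) ≈ 0.0111, v(4.75) ≈ 0.0087.
Sum = Δt · [v(3) + v(3.25) + v(3.5) + ...].
Sum ≈ 0.0487.

0.0487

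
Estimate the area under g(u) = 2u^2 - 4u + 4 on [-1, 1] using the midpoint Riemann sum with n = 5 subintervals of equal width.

9.28

Δu = (1 − (-1))/5 = 0.4.
Midpoints: -0.8, -0.4, 0, 0.4, 0.8.
g(-0.8) = 8.48, g(-0.4) = 5.92, g(0) = 4, g(0.4) = 2.72, g(0.8) = 2.08.
Sum = Δu · [g(-0.8) + g(-0.4) + g(0) + g(0.4) + g(0.8)].
Sum = 9.28.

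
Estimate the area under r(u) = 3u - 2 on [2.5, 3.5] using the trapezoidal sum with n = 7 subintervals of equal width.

7

Δu = (3.5 − 2.5)/7 = 1/7.
r(2.5) = 5.5, r(37/14) = 83/14, r(39/14) = 89/14, r(41/14) = 95/14, r(43/14) = 101/14, r(45/14) = 107/14, r(47/14) = 113/14, r(3.5) = 8.5.
T_7 = (Δu/2)·[r(u_0) + 2r(u_1) + ... + 2r(u_{6}) + r(u_7)].
Sum = 7.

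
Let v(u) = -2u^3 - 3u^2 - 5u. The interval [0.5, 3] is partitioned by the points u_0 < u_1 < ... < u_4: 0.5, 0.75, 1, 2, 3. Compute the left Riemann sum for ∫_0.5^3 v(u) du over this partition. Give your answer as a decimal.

Subinterval widths: 0.25, 0.25, 1, 1.
Left endpoints: 0.5, 0.75, 1, 2.
v(0.5) = -3.5, v(0.75) = -6.28125, v(1) = -10, v(2) = -38.
Sum = Σ Δu_i · v(u_i).
Sum = -50.4453125.

-50.4453125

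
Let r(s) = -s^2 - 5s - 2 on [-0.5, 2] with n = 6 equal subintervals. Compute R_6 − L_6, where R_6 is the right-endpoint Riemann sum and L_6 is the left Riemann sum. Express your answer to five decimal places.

-6.77083

R_6 ≈ -20.5410880.
L_6 ≈ -13.7702546.
R_6 − L_6 ≈ -6.77083.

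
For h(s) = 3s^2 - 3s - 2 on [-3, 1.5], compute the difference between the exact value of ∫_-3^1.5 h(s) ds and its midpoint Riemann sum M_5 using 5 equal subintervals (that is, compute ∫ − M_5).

Exact integral: ∫_-3^1.5 h(s) ds = 31.5.
M_5 = 30.58875.
Error = 31.5 − 30.58875 = 0.91125.

0.91125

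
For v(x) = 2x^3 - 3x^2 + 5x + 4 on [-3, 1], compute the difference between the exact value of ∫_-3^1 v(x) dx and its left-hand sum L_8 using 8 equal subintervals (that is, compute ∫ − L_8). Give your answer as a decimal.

26.5

Exact integral: ∫_-3^1 v(x) dx = -72.
L_8 = -98.5.
Error = -72 − (-98.5) = 26.5.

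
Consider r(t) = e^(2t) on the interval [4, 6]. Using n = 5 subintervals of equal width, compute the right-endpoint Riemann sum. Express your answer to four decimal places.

116057.5538

Δt = (6 − 4)/5 = 0.4.
Right endpoints: 4.4, 4.8, 5.2, 5.6, 6.
r(4.4) ≈ 6634.2440, r(4.8) ≈ 14764.7816, r(5.2) ≈ 32859.6257, r(5.6) ≈ 73130.4418, r(6) ≈ 162754.7914.
Sum = Δt · [r(4.4) + r(4.8) + r(5.2) + r(5.6) + r(6)].
Sum ≈ 116057.5538.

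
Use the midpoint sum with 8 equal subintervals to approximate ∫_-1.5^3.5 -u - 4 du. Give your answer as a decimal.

Δu = (3.5 − (-1.5))/8 = 0.625.
Midpoints: -1.1875, -0.5625, 0.0625, 0.6875, 1.3125, 1.9375, 2.5625, 3.1875.
f(-1.1875) = -2.8125, f(-0.5625) = -3.4375, f(0.0625) = -4.0625, f(0.6875) = -4.6875, f(1.3125) = -5.3125, f(1.9375) = -5.9375, f(2.5625) = -6.5625, f(3.1875) = -7.1875.
Sum = Δu · [f(-1.1875) + f(-0.5625) + f(0.0625) + ...].
Sum = -25.

-25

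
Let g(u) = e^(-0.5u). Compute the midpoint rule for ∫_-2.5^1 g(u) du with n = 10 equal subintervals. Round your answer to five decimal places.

Δu = (1 − (-2.5))/10 = 0.35.
Midpoints: -2.325, -1.975, -1.625, -1.275, -0.925, -0.575, -0.225, 0.125, 0.475, 0.825.
g(-2.325) ≈ 3.19792, g(-1.975) ≈ 2.68451, g(-1.625) ≈ 2.25353, g(-1.275) ≈ 1.89175, g(-0.925) ≈ 1.58804, g(-0.575) ≈ 1.33309, g(-0.225) ≈ 1.11907, g(0.125) ≈ 0.93941, g(0.475) ≈ 0.78860, g(0.825) ≈ 0.66199.
Sum = Δu · [g(-2.325) + g(-1.975) + g(-1.625) + ...].
Sum ≈ 5.76027.

5.76027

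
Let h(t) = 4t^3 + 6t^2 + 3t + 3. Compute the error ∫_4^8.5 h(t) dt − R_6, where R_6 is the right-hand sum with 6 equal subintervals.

Exact integral: ∫_4^8.5 h(t) dt = 6162.1875.
R_6 = 7153.171875.
Error = 6162.1875 − 7153.171875 = -990.984375.

-990.984375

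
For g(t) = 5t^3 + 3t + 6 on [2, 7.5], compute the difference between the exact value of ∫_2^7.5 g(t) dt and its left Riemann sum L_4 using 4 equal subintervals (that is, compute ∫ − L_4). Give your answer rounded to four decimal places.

Exact integral: ∫_2^7.5 g(t) dt = 4046.453125.
L_4 ≈ 2735.895508.
Error ≈ 4046.453125 − 2735.895508 ≈ 1310.5576.

1310.5576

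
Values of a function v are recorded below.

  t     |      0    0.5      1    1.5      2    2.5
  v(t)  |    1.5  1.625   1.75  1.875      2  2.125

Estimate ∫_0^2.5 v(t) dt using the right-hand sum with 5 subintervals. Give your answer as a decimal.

4.6875

Δt = 0.5.
Sum = 0.5·[1.625 + 1.75 + 1.875 + 2 + 2.125] = 4.6875.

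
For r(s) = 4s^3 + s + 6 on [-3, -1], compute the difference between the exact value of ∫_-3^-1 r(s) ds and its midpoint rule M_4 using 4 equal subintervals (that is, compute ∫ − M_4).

-1

Exact integral: ∫_-3^-1 r(s) ds = -72.
M_4 = -71.
Error = -72 − (-71) = -1.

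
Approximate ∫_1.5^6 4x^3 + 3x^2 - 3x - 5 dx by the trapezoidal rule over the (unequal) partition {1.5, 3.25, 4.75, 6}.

Subinterval widths: 1.75, 1.5, 1.25.
f(1.5) = 10.75, f(3.25) = 154.25, f(4.75) = 477.125, f(6) = 949.
On each subinterval the trapezoid contributes (Δx_i/2)·[f(x_{i-1}) + f(x_i)].
Sum = 1509.234375.

1509.234375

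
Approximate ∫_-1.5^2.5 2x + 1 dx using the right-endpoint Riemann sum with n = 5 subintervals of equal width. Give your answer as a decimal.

11.2

Δx = (2.5 − (-1.5))/5 = 0.8.
Right endpoints: -0.7, 0.1, 0.9, 1.7, 2.5.
f(-0.7) = -0.4, f(0.1) = 1.2, f(0.9) = 2.8, f(1.7) = 4.4, f(2.5) = 6.
Sum = Δx · [f(-0.7) + f(0.1) + f(0.9) + f(1.7) + f(2.5)].
Sum = 11.2.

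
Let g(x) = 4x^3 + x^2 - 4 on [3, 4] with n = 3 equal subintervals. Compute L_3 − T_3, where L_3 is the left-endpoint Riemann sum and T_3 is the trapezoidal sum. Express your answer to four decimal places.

L_3 ≈ 158.296296.
T_3 ≈ 184.129630.
L_3 − T_3 ≈ -25.8333.

-25.8333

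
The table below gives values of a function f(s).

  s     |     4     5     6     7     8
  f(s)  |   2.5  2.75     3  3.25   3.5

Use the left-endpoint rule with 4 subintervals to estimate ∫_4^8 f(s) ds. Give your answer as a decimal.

11.5

Δs = 1.
Sum = 1·[2.5 + 2.75 + 3 + 3.25] = 11.5.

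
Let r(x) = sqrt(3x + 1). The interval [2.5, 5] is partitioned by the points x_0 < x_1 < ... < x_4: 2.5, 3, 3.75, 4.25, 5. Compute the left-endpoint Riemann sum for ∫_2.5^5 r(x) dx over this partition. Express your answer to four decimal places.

Subinterval widths: 0.5, 0.75, 0.5, 0.75.
Left endpoints: 2.5, 3, 3.75, 4.25.
r(2.5) ≈ 2.9155, r(3) ≈ 3.1623, r(3.75) ≈ 3.5000, r(4.25) ≈ 3.7081.
Sum = Σ Δx_i · r(x_i).
Sum ≈ 8.3605.

8.3605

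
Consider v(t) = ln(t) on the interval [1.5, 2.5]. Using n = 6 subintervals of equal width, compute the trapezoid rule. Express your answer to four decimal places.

0.6819

Δt = (2.5 − 1.5)/6 = 1/6.
v(1.5) ≈ 0.4055, v(5/3) ≈ 0.5108, v(11/6) ≈ 0.6061, v(2) ≈ 0.6931, v(13/6) ≈ 0.7732, v(7/3) ≈ 0.8473, v(2.5) ≈ 0.9163.
T_6 = (Δt/2)·[v(t_0) + 2v(t_1) + ... + 2v(t_{5}) + v(t_6)].
Sum ≈ 0.6819.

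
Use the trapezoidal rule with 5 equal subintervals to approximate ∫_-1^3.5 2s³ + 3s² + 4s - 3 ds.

133.785

Δs = (3.5 − (-1))/5 = 0.9.
f(-1) = -6, f(-0.1) = -3.372, f(0.8) = 3.144, f(1.7) = 22.296, f(2.6) = 62.832, f(3.5) = 133.5.
T_5 = (Δs/2)·[f(s_0) + 2f(s_1) + ... + 2f(s_{4}) + f(s_5)].
Sum = 133.785.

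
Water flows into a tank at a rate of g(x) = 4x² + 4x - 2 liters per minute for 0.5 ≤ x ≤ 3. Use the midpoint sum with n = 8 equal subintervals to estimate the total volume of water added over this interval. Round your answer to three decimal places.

48.252

Δx = (3 − 0.5)/8 = 0.3125.
Midpoints: 0.65625, 0.96875, 1.28125, 1.59375, 1.90625, 2.21875, 2.53125, 2.84375.
g(0.65625) = 2.34765625, g(0.96875) = 5.62890625, g(1.28125) = 9.69140625, g(1.59375) = 14.53515625, g(1.90625) = 20.16015625, g(2.21875) = 26.56640625, g(2.53125) = 33.75390625, g(2.84375) = 41.72265625.
Sum = Δx · [g(0.65625) + g(0.96875) + g(1.28125) + ...].
Sum ≈ 48.252.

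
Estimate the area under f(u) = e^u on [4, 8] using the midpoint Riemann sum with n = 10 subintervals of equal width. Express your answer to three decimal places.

2906.941

Δu = (8 − 4)/10 = 0.4.
Midpoints: 4.2, 4.6, 5, 5.4, 5.8, 6.2, 6.6, 7, 7.4, 7.8.
f(4.2) ≈ 66.686, f(4.6) ≈ 99.484, f(5) ≈ 148.413, f(5.4) ≈ 221.406, f(5.8) ≈ 330.300, f(6.2) ≈ 492.749, f(6.6) ≈ 735.095, f(7) ≈ 1096.633, f(7.4) ≈ 1635.984, f(7.8) ≈ 2440.602.
Sum = Δu · [f(4.2) + f(4.6) + f(5) + ...].
Sum ≈ 2906.941.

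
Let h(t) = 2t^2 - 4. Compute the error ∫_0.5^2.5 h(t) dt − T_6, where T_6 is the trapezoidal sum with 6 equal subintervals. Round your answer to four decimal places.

Exact integral: ∫_0.5^2.5 h(t) dt ≈ 2.333333.
T_6 ≈ 2.407407.
Error ≈ 2.333333 − 2.407407 ≈ -0.0741.

-0.0741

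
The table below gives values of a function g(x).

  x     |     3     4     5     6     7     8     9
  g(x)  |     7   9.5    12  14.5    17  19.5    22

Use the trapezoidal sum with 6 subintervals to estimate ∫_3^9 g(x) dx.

87

Δx = 1.
T_6 = (1/2)·[7 + 2·9.5 + 2·12 + 2·14.5 + 2·17 + 2·19.5 + 22] = 87.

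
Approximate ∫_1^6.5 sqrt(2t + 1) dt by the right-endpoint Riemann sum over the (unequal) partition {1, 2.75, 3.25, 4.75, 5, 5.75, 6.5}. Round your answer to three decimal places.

16.979

Subinterval widths: 1.75, 0.5, 1.5, 0.25, 0.75, 0.75.
Right endpoints: 2.75, 3.25, 4.75, 5, 5.75, 6.5.
f(2.75) ≈ 2.550, f(3.25) ≈ 2.739, f(4.75) ≈ 3.240, f(5) ≈ 3.317, f(5.75) ≈ 3.536, f(6.5) ≈ 3.742.
Sum = Σ Δt_i · f(t_i).
Sum ≈ 16.979.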